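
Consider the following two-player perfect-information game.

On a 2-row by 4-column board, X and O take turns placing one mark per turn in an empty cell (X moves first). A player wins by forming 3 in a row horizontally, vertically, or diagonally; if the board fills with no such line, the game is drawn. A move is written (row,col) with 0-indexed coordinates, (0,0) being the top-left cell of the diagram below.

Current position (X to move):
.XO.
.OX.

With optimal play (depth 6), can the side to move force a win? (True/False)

p1 X@[.XO./.OX.]: (0,0)[XXO./.OX.]+0* (0,3)[.XOX/.OX.]+0 (1,0)[.XO./XOX.]+0 (1,3)[.XO./.OXX]+0
p2 O@[XXO./.OX.]: (0,3)[XXOO/.OX.]+0* (1,0)[XXO./OOX.]+0 (1,3)[XXO./.OXO]+0
p3 X@[XXOO/.OX.]: (1,0)[XXOO/XOX.]+0* (1,3)[XXOO/.OXX]+0
p4 O@[XXOO/XOX.]: (1,3)[XXOO/XOXO]+0*
p5 X@[XXOO/XOXO] terminal +0; root [.XO./.OX.] d6

X winning at [.XO./.OX.]: False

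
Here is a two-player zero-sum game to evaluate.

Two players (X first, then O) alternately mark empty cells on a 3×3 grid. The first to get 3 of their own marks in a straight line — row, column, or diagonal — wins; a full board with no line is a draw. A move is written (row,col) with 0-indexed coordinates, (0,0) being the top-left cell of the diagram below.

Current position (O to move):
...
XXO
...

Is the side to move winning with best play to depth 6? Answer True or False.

O winning at [.../XXO/...]: False

[.../XXO/...] O move#1: (0,0):+0/O../XXO/...*, (0,1):-1/.O./XXO/..., (0,2):+0/..O/XXO/..., (2,0):+0/.../XXO/O.., (2,1):-1/.../XXO/.O., (2,2):+0/.../XXO/..O
[O../XXO/...] X move#2: (0,1):+0/OX./XXO/...*, (0,2):+0/O.X/XXO/..., (2,0):-1/O../XXO/X.., (2,1):+0/O../XXO/.X., (2,2):+0/O../XXO/..X
[OX./XXO/...] O move#3: (0,2):-1/OXO/XXO/..., (2,0):-1/OX./XXO/O.., (2,1):+0/OX./XXO/.O.*, (2,2):-1/OX./XXO/..O
[OX./XXO/.O.] X move#4: (0,2):+0/OXX/XXO/.O.*, (2,0):+0/OX./XXO/XO., (2,2):+0/OX./XXO/.OX
[OXX/XXO/.O.] O move#5: (2,0):+0/OXX/XXO/OO.*, (2,2):-1/OXX/XXO/.OO
[OXX/XXO/OO.] X move#6: (2,2):+0/OXX/XXO/OOX*
[OXX/XXO/OOX] end (terminal +0, O#7); searched .../XXO/... to 6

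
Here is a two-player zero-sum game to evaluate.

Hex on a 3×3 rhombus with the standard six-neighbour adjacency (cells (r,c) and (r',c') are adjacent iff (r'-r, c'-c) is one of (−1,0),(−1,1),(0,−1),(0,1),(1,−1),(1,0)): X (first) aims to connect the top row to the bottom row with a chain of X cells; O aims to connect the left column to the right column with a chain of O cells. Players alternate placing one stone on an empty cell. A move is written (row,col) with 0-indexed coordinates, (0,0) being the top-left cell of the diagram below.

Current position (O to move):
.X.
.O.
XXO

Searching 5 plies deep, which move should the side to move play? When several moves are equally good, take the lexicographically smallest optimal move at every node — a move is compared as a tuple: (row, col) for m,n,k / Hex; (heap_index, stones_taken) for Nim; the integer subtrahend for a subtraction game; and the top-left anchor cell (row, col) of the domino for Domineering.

O's best at [.X./.O./XXO]: (1,0)

p1 O@[.X./.O./XXO]: (0,0)[OX./.O./XXO]-1 (0,2)[.XO/.O./XXO]-1 (1,0)[.X./OO./XXO]+1* (1,2)[.X./.OO/XXO]-1
p2 X@[.X./OO./XXO]: (0,0)[XX./OO./XXO]-1* (0,2)[.XX/OO./XXO]-1 (1,2)[.X./OOX/XXO]-1
p3 O@[XX./OO./XXO]: (0,2)[XXO/OO./XXO]+1* (1,2)[XX./OOO/XXO]+1
p4 X@[XXO/OO./XXO] terminal -1; root [.X./.O./XXO] d5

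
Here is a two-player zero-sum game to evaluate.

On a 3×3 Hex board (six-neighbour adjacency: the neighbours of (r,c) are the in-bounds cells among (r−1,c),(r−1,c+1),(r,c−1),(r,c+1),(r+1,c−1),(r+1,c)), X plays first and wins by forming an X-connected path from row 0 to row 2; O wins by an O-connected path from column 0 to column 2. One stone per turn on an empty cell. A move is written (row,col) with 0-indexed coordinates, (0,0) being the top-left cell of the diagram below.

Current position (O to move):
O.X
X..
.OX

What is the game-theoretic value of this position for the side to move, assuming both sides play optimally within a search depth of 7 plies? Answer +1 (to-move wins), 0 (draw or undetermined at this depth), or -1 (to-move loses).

p1 O@[O.X/X../.OX]: (0,1)[OOX/X../.OX]-1* (1,1)[O.X/XO./.OX]-1 (1,2)[O.X/X.O/.OX]-1 (2,0)[O.X/X../OOX]-1
p2 X@[OOX/X../.OX]: (1,1)[OOX/XX./.OX]+1* (1,2)[OOX/X.X/.OX]+1 (2,0)[OOX/X../XOX]+1
p3 O@[OOX/XX./.OX]: (1,2)[OOX/XXO/.OX]-1* (2,0)[OOX/XX./OOX]-1
p4 X@[OOX/XXO/.OX]: (2,0)[OOX/XXO/XOX]+1*
p5 O@[OOX/XXO/XOX] terminal -1; root [O.X/X../.OX] d7

value(O.X/X../.OX, O) = -1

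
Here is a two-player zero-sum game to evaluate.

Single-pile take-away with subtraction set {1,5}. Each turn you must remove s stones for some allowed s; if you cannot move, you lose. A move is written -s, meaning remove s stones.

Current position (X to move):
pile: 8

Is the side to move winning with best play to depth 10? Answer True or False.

X winning at [8]: False

ply 1, X at 8 | -1=-1→7*; -5=-1→3
ply 2, O at 7 | -1=+1→6*; -5=+1→2
ply 3, X at 6 | -1=-1→5*; -5=-1→1
ply 4, O at 5 | -1=+1→4*; -5=+1→0
ply 5, X at 4 | -1=-1→3*
ply 6, O at 3 | -1=+1→2*
ply 7, X at 2 | -1=-1→1*
ply 8, O at 1 | -1=+1→0*
ply 9: 0 is terminal -1 (X); from 8 depth 10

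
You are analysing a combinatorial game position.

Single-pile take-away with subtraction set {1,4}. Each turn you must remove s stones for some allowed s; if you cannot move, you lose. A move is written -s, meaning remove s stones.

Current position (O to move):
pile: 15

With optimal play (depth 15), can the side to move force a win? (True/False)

O winning at [15]: False

p1 O@[15]: -1[14]-1* -4[11]-1
p2 X@[14]: -1[13]-1 -4[10]+1*
p3 O@[10]: -1[9]-1* -4[6]-1
p4 X@[9]: -1[8]-1 -4[5]+1*
p5 O@[5]: -1[4]-1* -4[1]-1
p6 X@[4]: -1[3]-1 -4[0]+1*
p7 O@[0] terminal -1; root [15] d15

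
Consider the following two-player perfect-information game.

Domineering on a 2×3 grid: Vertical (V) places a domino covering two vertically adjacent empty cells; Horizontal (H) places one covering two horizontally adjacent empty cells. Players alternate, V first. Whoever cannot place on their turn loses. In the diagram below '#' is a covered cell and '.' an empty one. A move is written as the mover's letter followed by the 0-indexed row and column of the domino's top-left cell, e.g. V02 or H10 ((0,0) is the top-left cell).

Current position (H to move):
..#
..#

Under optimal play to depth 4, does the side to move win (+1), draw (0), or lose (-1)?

p1 H@[..#/..#]: H00[###/..#]+1* H10[..#/###]+1
p2 V@[###/..#] terminal -1; root [..#/..#] d4

value(..#/..#, H) = +1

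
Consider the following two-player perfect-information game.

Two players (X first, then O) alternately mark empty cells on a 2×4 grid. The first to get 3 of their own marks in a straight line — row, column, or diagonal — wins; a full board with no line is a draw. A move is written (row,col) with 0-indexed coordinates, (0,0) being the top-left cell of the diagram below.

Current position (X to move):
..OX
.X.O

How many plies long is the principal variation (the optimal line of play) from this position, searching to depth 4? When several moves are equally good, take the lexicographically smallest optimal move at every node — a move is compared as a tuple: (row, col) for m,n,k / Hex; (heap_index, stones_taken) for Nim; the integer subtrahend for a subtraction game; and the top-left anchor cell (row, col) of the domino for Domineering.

ply 1, X at ..OX/.X.O | (0,0)=+0→X.OX/.X.O*; (0,1)=+0→.XOX/.X.O; (1,0)=+0→..OX/XX.O; (1,2)=+0→..OX/.XXO
ply 2, O at X.OX/.X.O | (0,1)=+0→XOOX/.X.O*; (1,0)=+0→X.OX/OX.O; (1,2)=+0→X.OX/.XOO
ply 3, X at XOOX/.X.O | (1,0)=+0→XOOX/XX.O*; (1,2)=+0→XOOX/.XXO
ply 4, O at XOOX/XX.O | (1,2)=+0→XOOX/XXOO*
ply 5: XOOX/XXOO is terminal +0 (X); from ..OX/.X.O depth 4

PV length from [..OX/.X.O]: 4 plies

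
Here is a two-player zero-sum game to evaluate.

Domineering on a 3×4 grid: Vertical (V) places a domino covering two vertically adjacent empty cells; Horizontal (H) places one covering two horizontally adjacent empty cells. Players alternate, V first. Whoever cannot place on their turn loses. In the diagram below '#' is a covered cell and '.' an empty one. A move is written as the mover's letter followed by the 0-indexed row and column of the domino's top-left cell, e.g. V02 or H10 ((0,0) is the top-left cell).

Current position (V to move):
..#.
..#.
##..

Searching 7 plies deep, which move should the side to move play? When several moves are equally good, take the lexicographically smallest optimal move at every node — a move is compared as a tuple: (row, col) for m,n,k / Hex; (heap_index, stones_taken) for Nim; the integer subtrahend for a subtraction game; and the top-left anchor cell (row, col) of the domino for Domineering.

V's best at [..#./..#./##..]: V00

[..#./..#./##..] V move#1: V00:+1/#.#./#.#./##..*, V01:+1/.##./.##./##.., V03:-1/..##/..##/##.., V13:-1/..#./..##/##.#
[#.#./#.#./##..] H move#2: H22:-1/#.#./#.#./####*
[#.#./#.#./####] V move#3: V01:+1/###./###./####*, V03:+1/#.##/#.##/####
[###./###./####] end (terminal -1, H#4); searched ..#./..#./##.. to 7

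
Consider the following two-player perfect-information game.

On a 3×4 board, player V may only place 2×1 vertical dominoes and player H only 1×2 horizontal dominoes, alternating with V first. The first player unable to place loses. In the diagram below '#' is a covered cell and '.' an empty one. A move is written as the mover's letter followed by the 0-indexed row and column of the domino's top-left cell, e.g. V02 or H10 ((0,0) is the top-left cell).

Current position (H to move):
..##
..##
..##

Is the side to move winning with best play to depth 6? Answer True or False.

ply 1, H at ..##/..##/..## | H00=-1→####/..##/..##; H10=+1→..##/####/..##*; H20=-1→..##/..##/####
ply 2: ..##/####/..## is terminal -1 (V); from ..##/..##/..## depth 6

H winning at [..##/..##/..##]: True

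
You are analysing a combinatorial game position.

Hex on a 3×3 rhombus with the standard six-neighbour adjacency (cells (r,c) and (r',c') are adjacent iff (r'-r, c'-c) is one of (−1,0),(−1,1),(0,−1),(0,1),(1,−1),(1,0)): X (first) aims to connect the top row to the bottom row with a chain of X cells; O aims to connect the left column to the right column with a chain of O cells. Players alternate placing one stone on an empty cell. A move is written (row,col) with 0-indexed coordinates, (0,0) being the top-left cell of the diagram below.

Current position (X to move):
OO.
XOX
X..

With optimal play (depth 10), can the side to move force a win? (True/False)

X winning at [OO./XOX/X..]: True

p1 X@[OO./XOX/X..]: (0,2)[OOX/XOX/X..]+1* (2,1)[OO./XOX/XX.]-1 (2,2)[OO./XOX/X.X]-1
p2 O@[OOX/XOX/X..]: (2,1)[OOX/XOX/XO.]-1* (2,2)[OOX/XOX/X.O]-1
p3 X@[OOX/XOX/XO.]: (2,2)[OOX/XOX/XOX]+1*
p4 O@[OOX/XOX/XOX] terminal -1; root [OO./XOX/X..] d10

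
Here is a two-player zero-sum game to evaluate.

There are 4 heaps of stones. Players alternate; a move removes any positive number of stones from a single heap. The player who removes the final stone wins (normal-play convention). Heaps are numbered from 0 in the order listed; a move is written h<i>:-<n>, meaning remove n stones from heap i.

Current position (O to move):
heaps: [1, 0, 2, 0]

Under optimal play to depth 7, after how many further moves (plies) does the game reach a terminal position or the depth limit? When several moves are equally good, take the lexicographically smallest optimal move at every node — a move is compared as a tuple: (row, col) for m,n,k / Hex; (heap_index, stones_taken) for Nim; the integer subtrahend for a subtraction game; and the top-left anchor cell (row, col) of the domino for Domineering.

[(1,0,2,0)] O move#1: h0:-1:-1/(0,0,2,0), h2:-1:+1/(1,0,1,0)*, h2:-2:-1/(1,0,0,0)
[(1,0,1,0)] X move#2: h0:-1:-1/(0,0,1,0)*, h2:-1:-1/(1,0,0,0)
[(0,0,1,0)] O move#3: h2:-1:+1/(0,0,0,0)*
[(0,0,0,0)] end (terminal -1, X#4); searched (1,0,2,0) to 7

PV length from [(1,0,2,0)]: 3 plies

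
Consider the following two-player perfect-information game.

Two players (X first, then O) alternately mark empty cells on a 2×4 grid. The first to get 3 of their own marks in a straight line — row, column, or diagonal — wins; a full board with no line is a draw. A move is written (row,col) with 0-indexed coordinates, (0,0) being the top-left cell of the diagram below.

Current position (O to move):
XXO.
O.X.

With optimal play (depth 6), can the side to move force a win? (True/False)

p1 O@[XXO./O.X.]: (0,3)[XXOO/O.X.]+0* (1,1)[XXO./OOX.]+0 (1,3)[XXO./O.XO]+0
p2 X@[XXOO/O.X.]: (1,1)[XXOO/OXX.]+0* (1,3)[XXOO/O.XX]+0
p3 O@[XXOO/OXX.]: (1,3)[XXOO/OXXO]+0*
p4 X@[XXOO/OXXO] terminal +0; root [XXO./O.X.] d6

O winning at [XXO./O.X.]: False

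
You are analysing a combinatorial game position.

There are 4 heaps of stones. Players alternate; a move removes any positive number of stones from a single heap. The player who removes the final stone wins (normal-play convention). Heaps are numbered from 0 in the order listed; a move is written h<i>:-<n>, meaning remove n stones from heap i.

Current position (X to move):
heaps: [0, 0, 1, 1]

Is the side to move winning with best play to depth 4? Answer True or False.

X winning at [(0,0,1,1)]: False

[(0,0,1,1)] X move#1: h2:-1:-1/(0,0,0,1)*, h3:-1:-1/(0,0,1,0)
[(0,0,0,1)] O move#2: h3:-1:+1/(0,0,0,0)*
[(0,0,0,0)] end (terminal -1, X#3); searched (0,0,1,1) to 4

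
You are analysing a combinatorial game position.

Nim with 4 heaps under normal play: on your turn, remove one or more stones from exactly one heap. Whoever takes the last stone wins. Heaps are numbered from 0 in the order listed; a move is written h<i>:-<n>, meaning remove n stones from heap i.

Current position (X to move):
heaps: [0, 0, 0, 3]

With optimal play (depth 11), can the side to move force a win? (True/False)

X winning at [(0,0,0,3)]: True

ply 1, X at (0,0,0,3) | h3:-1=-1→(0,0,0,2); h3:-2=-1→(0,0,0,1); h3:-3=+1→(0,0,0,0)*
ply 2: (0,0,0,0) is terminal -1 (O); from (0,0,0,3) depth 11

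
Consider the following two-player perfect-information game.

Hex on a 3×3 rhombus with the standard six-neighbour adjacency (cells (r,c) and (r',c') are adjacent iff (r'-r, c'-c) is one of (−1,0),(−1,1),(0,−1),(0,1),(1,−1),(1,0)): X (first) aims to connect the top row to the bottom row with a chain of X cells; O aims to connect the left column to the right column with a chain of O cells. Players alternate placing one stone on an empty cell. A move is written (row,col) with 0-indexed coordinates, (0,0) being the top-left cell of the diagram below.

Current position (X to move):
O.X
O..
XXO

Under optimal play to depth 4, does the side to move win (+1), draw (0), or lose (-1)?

[O.X/O../XXO] X move#1: (0,1):+1/OXX/O../XXO*, (1,1):+1/O.X/OX./XXO, (1,2):+1/O.X/O.X/XXO
[OXX/O../XXO] O move#2: (1,1):-1/OXX/OO./XXO*, (1,2):-1/OXX/O.O/XXO
[OXX/OO./XXO] X move#3: (1,2):+1/OXX/OOX/XXO*
[OXX/OOX/XXO] end (terminal -1, O#4); searched O.X/O../XXO to 4

value(O.X/O../XXO, X) = +1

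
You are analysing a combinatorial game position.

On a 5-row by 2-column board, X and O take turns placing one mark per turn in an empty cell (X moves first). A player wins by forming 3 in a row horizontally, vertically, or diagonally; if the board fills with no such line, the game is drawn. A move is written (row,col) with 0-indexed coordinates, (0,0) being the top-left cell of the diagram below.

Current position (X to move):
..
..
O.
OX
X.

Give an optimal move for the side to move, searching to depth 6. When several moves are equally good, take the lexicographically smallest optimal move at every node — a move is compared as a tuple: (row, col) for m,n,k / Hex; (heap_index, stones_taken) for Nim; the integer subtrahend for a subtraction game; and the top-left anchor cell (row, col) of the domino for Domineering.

X's best at [../../O./OX/X.]: (1,0)

ply 1, X at ../../O./OX/X. | (0,0)=-1→X./../O./OX/X.; (0,1)=-1→.X/../O./OX/X.; (1,0)=+0→../X./O./OX/X.*; (1,1)=-1→../.X/O./OX/X.; (2,1)=-1→../../OX/OX/X.; (4,1)=-1→../../O./OX/XX
ply 2, O at ../X./O./OX/X. | (0,0)=-1→O./X./O./OX/X.; (0,1)=-1→.O/X./O./OX/X.; (1,1)=+0→../XO/O./OX/X.*; (2,1)=+0→../X./OO/OX/X.; (4,1)=+0→../X./O./OX/XO
ply 3, X at ../XO/O./OX/X. | (0,0)=+0→X./XO/O./OX/X.*; (0,1)=+0→.X/XO/O./OX/X.; (2,1)=+0→../XO/OX/OX/X.; (4,1)=+0→../XO/O./OX/XX
ply 4, O at X./XO/O./OX/X. | (0,1)=+0→XO/XO/O./OX/X.*; (2,1)=+0→X./XO/OO/OX/X.; (4,1)=+0→X./XO/O./OX/XO
ply 5, X at XO/XO/O./OX/X. | (2,1)=+0→XO/XO/OX/OX/X.*; (4,1)=-1→XO/XO/O./OX/XX
ply 6, O at XO/XO/OX/OX/X. | (4,1)=+0→XO/XO/OX/OX/XO*
ply 7: XO/XO/OX/OX/XO is terminal +0 (X); from ../../O./OX/X. depth 6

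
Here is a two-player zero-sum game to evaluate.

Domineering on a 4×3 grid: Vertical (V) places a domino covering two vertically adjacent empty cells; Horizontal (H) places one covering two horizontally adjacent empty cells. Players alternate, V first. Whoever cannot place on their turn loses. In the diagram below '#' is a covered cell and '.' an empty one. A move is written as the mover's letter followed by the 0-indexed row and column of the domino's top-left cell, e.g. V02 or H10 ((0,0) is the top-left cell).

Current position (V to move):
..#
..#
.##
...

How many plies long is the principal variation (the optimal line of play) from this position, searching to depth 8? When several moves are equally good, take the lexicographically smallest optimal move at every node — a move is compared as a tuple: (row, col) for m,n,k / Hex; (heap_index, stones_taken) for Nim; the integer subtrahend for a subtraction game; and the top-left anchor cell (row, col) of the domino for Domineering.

PV length from [..#/..#/.##/...]: 3 plies

[..#/..#/.##/...] V move#1: V00:+1/#.#/#.#/.##/...*, V01:+1/.##/.##/.##/..., V10:-1/..#/#.#/###/..., V20:-1/..#/..#/###/#..
[#.#/#.#/.##/...] H move#2: H30:-1/#.#/#.#/.##/##.*, H31:-1/#.#/#.#/.##/.##
[#.#/#.#/.##/##.] V move#3: V01:+1/###/###/.##/##.*
[###/###/.##/##.] end (terminal -1, H#4); searched ..#/..#/.##/... to 8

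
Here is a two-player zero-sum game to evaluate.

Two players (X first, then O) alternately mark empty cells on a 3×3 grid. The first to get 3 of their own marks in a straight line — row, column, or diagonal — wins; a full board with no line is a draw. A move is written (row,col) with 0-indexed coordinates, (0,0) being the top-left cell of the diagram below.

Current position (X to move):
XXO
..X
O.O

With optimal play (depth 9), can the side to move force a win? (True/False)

ply 1, X at XXO/..X/O.O | (1,0)=-1→XXO/X.X/O.O*; (1,1)=-1→XXO/.XX/O.O; (2,1)=-1→XXO/..X/OXO
ply 2, O at XXO/X.X/O.O | (1,1)=+1→XXO/XOX/O.O*; (2,1)=+1→XXO/X.X/OOO
ply 3: XXO/XOX/O.O is terminal -1 (X); from XXO/..X/O.O depth 9

X winning at [XXO/..X/O.O]: False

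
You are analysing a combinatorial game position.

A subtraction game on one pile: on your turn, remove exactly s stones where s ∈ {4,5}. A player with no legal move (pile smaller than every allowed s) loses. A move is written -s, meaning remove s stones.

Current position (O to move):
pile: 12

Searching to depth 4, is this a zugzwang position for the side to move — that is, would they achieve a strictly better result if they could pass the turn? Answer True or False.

p1 O@[12]: -4[8]-1* -5[7]-1
p2 X@[8]: -4[4]-1 -5[3]+1*
p3 O@[3] terminal -1; root [12] d4
suppose O passes — search the same position with X to move:
pass> p1 X@[12]: -4[8]-1* -5[7]-1
pass> p2 O@[8]: -4[4]-1 -5[3]+1*
pass> p3 X@[3] terminal -1; root [12] d4
for O: play -1, pass +1

zugzwang(12, O) = True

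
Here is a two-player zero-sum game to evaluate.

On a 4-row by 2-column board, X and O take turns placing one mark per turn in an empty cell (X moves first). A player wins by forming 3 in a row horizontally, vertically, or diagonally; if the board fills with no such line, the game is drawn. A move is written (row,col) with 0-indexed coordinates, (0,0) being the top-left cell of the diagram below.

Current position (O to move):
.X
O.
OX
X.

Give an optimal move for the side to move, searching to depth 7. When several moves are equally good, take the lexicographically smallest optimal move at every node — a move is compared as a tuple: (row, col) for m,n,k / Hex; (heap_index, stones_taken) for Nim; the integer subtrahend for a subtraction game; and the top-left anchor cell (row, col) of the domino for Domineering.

ply 1, O at .X/O./OX/X. | (0,0)=+1→OX/O./OX/X.*; (1,1)=+0→.X/OO/OX/X.; (3,1)=-1→.X/O./OX/XO
ply 2: OX/O./OX/X. is terminal -1 (X); from .X/O./OX/X. depth 7

O's best at [.X/O./OX/X.]: (0,0)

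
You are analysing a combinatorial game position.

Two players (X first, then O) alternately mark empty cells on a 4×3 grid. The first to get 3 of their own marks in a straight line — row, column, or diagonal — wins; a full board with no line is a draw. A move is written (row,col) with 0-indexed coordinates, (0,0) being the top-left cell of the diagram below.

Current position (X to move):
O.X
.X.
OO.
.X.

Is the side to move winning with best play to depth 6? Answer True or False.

X winning at [O.X/.X./OO./.X.]: False

[O.X/.X./OO./.X.] X move#1: (0,1):-1/OXX/.X./OO./.X.*, (1,0):-1/O.X/XX./OO./.X., (1,2):-1/O.X/.XX/OO./.X., (2,2):-1/O.X/.X./OOX/.X., (3,0):-1/O.X/.X./OO./XX., (3,2):-1/O.X/.X./OO./.XX
[OXX/.X./OO./.X.] O move#2: (1,0):+1/OXX/OX./OO./.X.*, (1,2):+1/OXX/.XO/OO./.X., (2,2):+1/OXX/.X./OOO/.X., (3,0):+1/OXX/.X./OO./OX., (3,2):+1/OXX/.X./OO./.XO
[OXX/OX./OO./.X.] end (terminal -1, X#3); searched O.X/.X./OO./.X. to 6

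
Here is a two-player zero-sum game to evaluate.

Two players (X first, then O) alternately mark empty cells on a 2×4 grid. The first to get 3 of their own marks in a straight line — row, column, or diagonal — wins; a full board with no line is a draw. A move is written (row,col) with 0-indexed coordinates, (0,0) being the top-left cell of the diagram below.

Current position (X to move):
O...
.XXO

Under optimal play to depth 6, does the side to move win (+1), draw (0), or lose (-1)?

ply 1, X at O.../.XXO | (0,1)=+0→OX../.XXO; (0,2)=+0→O.X./.XXO; (0,3)=+0→O..X/.XXO; (1,0)=+1→O.../XXXO*
ply 2: O.../XXXO is terminal -1 (O); from O.../.XXO depth 6

value(O.../.XXO, X) = +1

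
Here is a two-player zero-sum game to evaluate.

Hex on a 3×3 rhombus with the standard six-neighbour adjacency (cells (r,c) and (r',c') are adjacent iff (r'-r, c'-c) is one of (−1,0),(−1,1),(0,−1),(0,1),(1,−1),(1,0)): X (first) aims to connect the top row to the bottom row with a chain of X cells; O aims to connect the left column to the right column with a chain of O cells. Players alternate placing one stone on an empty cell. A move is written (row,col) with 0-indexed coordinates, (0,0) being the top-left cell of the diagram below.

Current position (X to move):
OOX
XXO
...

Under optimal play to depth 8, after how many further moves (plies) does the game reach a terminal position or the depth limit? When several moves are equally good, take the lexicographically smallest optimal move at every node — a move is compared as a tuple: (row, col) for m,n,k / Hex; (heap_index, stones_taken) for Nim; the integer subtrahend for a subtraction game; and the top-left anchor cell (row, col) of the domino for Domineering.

[OOX/XXO/...] X move#1: (2,0):+1/OOX/XXO/X..*, (2,1):+1/OOX/XXO/.X., (2,2):+1/OOX/XXO/..X
[OOX/XXO/X..] end (terminal -1, O#2); searched OOX/XXO/... to 8

PV length from [OOX/XXO/...]: 1 ply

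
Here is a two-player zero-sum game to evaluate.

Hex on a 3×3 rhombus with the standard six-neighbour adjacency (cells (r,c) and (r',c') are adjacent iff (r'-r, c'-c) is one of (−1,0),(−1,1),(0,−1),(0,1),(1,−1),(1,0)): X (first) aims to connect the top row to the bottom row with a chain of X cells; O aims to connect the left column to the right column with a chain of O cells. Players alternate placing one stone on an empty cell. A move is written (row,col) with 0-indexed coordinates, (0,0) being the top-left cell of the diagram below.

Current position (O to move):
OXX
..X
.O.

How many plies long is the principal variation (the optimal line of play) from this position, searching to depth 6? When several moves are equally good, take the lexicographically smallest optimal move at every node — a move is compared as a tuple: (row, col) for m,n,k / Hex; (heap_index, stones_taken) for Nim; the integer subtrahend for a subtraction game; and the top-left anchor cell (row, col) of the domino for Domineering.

PV length from [OXX/..X/.O.]: 4 plies

[OXX/..X/.O.] O move#1: (1,0):-1/OXX/O.X/.O.*, (1,1):-1/OXX/.OX/.O., (2,0):-1/OXX/..X/OO., (2,2):-1/OXX/..X/.OO
[OXX/O.X/.O.] X move#2: (1,1):+1/OXX/OXX/.O.*, (2,0):+1/OXX/O.X/XO., (2,2):+1/OXX/O.X/.OX
[OXX/OXX/.O.] O move#3: (2,0):-1/OXX/OXX/OO.*, (2,2):-1/OXX/OXX/.OO
[OXX/OXX/OO.] X move#4: (2,2):+1/OXX/OXX/OOX*
[OXX/OXX/OOX] end (terminal -1, O#5); searched OXX/..X/.O. to 6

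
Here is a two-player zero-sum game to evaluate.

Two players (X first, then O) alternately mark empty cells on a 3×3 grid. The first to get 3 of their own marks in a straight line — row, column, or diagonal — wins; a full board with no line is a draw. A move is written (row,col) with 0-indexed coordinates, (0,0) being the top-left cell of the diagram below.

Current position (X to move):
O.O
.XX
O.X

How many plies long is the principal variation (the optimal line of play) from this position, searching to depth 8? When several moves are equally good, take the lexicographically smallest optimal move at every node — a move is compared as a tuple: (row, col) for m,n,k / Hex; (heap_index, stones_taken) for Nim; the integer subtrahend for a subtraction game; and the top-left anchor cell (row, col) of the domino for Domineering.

[O.O/.XX/O.X] X move#1: (0,1):-1/OXO/.XX/O.X, (1,0):+1/O.O/XXX/O.X*, (2,1):-1/O.O/.XX/OXX
[O.O/XXX/O.X] end (terminal -1, O#2); searched O.O/.XX/O.X to 8

PV length from [O.O/.XX/O.X]: 1 ply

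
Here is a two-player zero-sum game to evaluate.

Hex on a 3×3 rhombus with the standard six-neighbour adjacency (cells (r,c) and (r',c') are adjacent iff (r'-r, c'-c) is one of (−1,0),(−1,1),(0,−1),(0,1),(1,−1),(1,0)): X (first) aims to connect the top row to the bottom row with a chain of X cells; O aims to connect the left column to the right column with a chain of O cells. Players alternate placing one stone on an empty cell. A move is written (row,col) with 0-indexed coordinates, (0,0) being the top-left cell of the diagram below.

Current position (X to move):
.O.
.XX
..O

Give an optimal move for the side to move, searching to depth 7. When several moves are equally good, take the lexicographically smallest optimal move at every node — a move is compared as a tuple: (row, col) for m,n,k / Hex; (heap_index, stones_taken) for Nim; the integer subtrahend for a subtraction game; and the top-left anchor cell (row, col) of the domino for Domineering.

[.O./.XX/..O] X move#1: (0,0):+1/XO./.XX/..O*, (0,2):+1/.OX/.XX/..O, (1,0):+1/.O./XXX/..O, (2,0):-1/.O./.XX/X.O, (2,1):-1/.O./.XX/.XO
[XO./.XX/..O] O move#2: (0,2):-1/XOO/.XX/..O*, (1,0):-1/XO./OXX/..O, (2,0):-1/XO./.XX/O.O, (2,1):-1/XO./.XX/.OO
[XOO/.XX/..O] X move#3: (1,0):+1/XOO/XXX/..O*, (2,0):-1/XOO/.XX/X.O, (2,1):-1/XOO/.XX/.XO
[XOO/XXX/..O] O move#4: (2,0):-1/XOO/XXX/O.O*, (2,1):-1/XOO/XXX/.OO
[XOO/XXX/O.O] X move#5: (2,1):+1/XOO/XXX/OXO*
[XOO/XXX/OXO] end (terminal -1, O#6); searched .O./.XX/..O to 7

X's best at [.O./.XX/..O]: (0,0)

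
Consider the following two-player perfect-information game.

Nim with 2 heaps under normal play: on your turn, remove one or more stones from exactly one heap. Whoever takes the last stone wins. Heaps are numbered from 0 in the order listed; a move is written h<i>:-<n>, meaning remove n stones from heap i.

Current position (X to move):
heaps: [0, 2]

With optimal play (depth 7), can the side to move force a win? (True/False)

[(0,2)] X move#1: h1:-1:-1/(0,1), h1:-2:+1/(0,0)*
[(0,0)] end (terminal -1, O#2); searched (0,2) to 7

X winning at [(0,2)]: True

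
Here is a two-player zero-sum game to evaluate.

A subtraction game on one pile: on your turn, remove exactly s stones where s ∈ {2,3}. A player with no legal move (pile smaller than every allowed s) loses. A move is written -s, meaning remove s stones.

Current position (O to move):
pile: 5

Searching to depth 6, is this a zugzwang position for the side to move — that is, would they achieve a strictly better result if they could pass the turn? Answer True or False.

p1 O@[5]: -2[3]-1* -3[2]-1
p2 X@[3]: -2[1]+1* -3[0]+1
p3 O@[1] terminal -1; root [5] d6
pass branch (X moves first from the same position):
  | p1 X@[5]: -2[3]-1* -3[2]-1
  | p2 O@[3]: -2[1]+1* -3[0]+1
  | p3 X@[1] terminal -1; root [5] d6
O moving scores -1; O passing scores +1

zugzwang(5, O) = True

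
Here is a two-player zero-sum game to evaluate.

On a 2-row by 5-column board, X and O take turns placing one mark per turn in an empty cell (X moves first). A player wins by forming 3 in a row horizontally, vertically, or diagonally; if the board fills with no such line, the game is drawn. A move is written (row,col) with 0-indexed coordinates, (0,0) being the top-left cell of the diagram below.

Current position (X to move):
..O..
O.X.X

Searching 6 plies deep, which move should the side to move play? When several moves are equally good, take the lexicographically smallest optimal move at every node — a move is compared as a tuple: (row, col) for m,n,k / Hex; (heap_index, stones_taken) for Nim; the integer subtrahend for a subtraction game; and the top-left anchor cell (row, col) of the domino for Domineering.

X's best at [..O../O.X.X]: (1,3)

p1 X@[..O../O.X.X]: (0,0)[X.O../O.X.X]+0 (0,1)[.XO../O.X.X]+0 (0,3)[..OX./O.X.X]+0 (0,4)[..O.X/O.X.X]+0 (1,1)[..O../OXX.X]+0 (1,3)[..O../O.XXX]+1*
p2 O@[..O../O.XXX] terminal -1; root [..O../O.X.X] d6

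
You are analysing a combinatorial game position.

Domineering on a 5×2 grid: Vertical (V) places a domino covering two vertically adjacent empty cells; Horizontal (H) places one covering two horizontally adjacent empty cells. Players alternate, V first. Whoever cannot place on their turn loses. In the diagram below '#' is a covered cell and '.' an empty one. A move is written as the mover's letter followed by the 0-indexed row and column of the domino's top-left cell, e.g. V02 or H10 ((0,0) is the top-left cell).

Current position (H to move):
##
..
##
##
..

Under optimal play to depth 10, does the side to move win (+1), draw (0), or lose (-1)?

[##/../##/##/..] H move#1: H10:+1/##/##/##/##/..*, H40:+1/##/../##/##/##
[##/##/##/##/..] end (terminal -1, V#2); searched ##/../##/##/.. to 10

value(##/../##/##/.., H) = +1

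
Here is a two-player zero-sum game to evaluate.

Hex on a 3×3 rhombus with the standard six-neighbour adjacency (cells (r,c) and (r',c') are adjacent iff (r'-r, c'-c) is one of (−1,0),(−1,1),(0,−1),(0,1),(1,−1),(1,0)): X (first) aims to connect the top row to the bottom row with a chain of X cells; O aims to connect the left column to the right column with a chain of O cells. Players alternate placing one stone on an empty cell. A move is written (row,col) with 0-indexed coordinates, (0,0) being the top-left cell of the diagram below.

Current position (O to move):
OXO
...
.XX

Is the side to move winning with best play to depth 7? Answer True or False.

O winning at [OXO/.../.XX]: True

ply 1, O at OXO/.../.XX | (1,0)=-1→OXO/O../.XX; (1,1)=+1→OXO/.O./.XX*; (1,2)=-1→OXO/..O/.XX; (2,0)=-1→OXO/.../OXX
ply 2, X at OXO/.O./.XX | (1,0)=-1→OXO/XO./.XX*; (1,2)=-1→OXO/.OX/.XX; (2,0)=-1→OXO/.O./XXX
ply 3, O at OXO/XO./.XX | (1,2)=-1→OXO/XOO/.XX; (2,0)=+1→OXO/XO./OXX*
ply 4: OXO/XO./OXX is terminal -1 (X); from OXO/.../.XX depth 7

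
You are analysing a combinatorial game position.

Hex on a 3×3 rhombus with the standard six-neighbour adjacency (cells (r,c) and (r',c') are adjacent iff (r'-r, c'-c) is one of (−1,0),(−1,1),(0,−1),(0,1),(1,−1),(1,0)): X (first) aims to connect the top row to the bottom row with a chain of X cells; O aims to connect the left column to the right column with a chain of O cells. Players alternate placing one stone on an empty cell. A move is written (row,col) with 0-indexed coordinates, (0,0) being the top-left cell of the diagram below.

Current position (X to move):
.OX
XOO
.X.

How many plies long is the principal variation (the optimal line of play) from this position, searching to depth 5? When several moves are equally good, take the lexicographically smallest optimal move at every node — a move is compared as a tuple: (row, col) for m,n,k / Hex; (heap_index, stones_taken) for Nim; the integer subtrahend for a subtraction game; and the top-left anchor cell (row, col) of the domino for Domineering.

PV length from [.OX/XOO/.X.]: 2 plies

p1 X@[.OX/XOO/.X.]: (0,0)[XOX/XOO/.X.]-1* (2,0)[.OX/XOO/XX.]-1 (2,2)[.OX/XOO/.XX]-1
p2 O@[XOX/XOO/.X.]: (2,0)[XOX/XOO/OX.]+1* (2,2)[XOX/XOO/.XO]-1
p3 X@[XOX/XOO/OX.] terminal -1; root [.OX/XOO/.X.] d5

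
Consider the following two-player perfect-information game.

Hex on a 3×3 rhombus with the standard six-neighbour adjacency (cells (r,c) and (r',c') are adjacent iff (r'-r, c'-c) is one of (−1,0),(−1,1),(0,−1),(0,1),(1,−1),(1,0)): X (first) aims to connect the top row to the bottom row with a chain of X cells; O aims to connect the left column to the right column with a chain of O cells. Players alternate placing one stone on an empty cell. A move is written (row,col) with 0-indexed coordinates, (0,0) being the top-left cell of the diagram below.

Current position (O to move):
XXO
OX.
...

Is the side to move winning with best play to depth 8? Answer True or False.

O winning at [XXO/OX./...]: False

[XXO/OX./...] O move#1: (1,2):-1/XXO/OXO/...*, (2,0):-1/XXO/OX./O.., (2,1):-1/XXO/OX./.O., (2,2):-1/XXO/OX./..O
[XXO/OXO/...] X move#2: (2,0):+1/XXO/OXO/X..*, (2,1):+1/XXO/OXO/.X., (2,2):+1/XXO/OXO/..X
[XXO/OXO/X..] end (terminal -1, O#3); searched XXO/OX./... to 8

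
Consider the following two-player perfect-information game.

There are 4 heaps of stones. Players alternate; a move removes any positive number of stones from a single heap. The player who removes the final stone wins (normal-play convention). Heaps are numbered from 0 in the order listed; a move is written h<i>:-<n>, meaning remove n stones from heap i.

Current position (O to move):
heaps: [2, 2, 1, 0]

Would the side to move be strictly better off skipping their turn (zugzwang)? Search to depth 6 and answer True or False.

[(2,2,1,0)] O move#1: h0:-1:-1/(1,2,1,0), h0:-2:-1/(0,2,1,0), h1:-1:-1/(2,1,1,0), h1:-2:-1/(2,0,1,0), h2:-1:+1/(2,2,0,0)*
[(2,2,0,0)] X move#2: h0:-1:-1/(1,2,0,0)*, h0:-2:-1/(0,2,0,0), h1:-1:-1/(2,1,0,0), h1:-2:-1/(2,0,0,0)
[(1,2,0,0)] O move#3: h0:-1:-1/(0,2,0,0), h1:-1:+1/(1,1,0,0)*, h1:-2:-1/(1,0,0,0)
[(1,1,0,0)] X move#4: h0:-1:-1/(0,1,0,0)*, h1:-1:-1/(1,0,0,0)
[(0,1,0,0)] O move#5: h1:-1:+1/(0,0,0,0)*
[(0,0,0,0)] end (terminal -1, X#6); searched (2,2,1,0) to 6
suppose O passes — search the same position with X to move:
pass> [(2,2,1,0)] X move#1: h0:-1:-1/(1,2,1,0), h0:-2:-1/(0,2,1,0), h1:-1:-1/(2,1,1,0), h1:-2:-1/(2,0,1,0), h2:-1:+1/(2,2,0,0)*
pass> [(2,2,0,0)] O move#2: h0:-1:-1/(1,2,0,0)*, h0:-2:-1/(0,2,0,0), h1:-1:-1/(2,1,0,0), h1:-2:-1/(2,0,0,0)
pass> [(1,2,0,0)] X move#3: h0:-1:-1/(0,2,0,0), h1:-1:+1/(1,1,0,0)*, h1:-2:-1/(1,0,0,0)
pass> [(1,1,0,0)] O move#4: h0:-1:-1/(0,1,0,0)*, h1:-1:-1/(1,0,0,0)
pass> [(0,1,0,0)] X move#5: h1:-1:+1/(0,0,0,0)*
pass> [(0,0,0,0)] end (terminal -1, O#6); searched (2,2,1,0) to 6
for O: play +1, pass -1

zugzwang((2,2,1,0), O) = False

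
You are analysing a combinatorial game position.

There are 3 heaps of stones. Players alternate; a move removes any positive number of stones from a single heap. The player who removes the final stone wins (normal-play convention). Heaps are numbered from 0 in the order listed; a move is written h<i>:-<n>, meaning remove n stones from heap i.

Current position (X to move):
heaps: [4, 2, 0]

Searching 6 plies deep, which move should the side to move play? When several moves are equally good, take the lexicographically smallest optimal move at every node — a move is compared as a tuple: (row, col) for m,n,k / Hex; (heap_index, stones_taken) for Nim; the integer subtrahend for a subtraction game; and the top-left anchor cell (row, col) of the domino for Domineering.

X's best at [(4,2,0)]: h0:-2

ply 1, X at (4,2,0) | h0:-1=-1→(3,2,0); h0:-2=+1→(2,2,0)*; h0:-3=-1→(1,2,0); h0:-4=-1→(0,2,0); h1:-1=-1→(4,1,0); h1:-2=-1→(4,0,0)
ply 2, O at (2,2,0) | h0:-1=-1→(1,2,0)*; h0:-2=-1→(0,2,0); h1:-1=-1→(2,1,0); h1:-2=-1→(2,0,0)
ply 3, X at (1,2,0) | h0:-1=-1→(0,2,0); h1:-1=+1→(1,1,0)*; h1:-2=-1→(1,0,0)
ply 4, O at (1,1,0) | h0:-1=-1→(0,1,0)*; h1:-1=-1→(1,0,0)
ply 5, X at (0,1,0) | h1:-1=+1→(0,0,0)*
ply 6: (0,0,0) is terminal -1 (O); from (4,2,0) depth 6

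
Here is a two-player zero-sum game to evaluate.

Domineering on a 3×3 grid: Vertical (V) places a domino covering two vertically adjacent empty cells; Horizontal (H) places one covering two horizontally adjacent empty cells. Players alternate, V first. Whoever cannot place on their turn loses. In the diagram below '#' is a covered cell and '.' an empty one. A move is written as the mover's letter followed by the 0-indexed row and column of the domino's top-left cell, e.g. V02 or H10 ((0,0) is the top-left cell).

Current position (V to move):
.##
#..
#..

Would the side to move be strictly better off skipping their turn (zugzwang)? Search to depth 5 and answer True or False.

ply 1, V at .##/#../#.. | V11=+1→.##/##./##.*; V12=+1→.##/#.#/#.#
ply 2: .##/##./##. is terminal -1 (H); from .##/#../#.. depth 5
pass branch (H moves first from the same position):
  | ply 1, H at .##/#../#.. | H11=+1→.##/###/#..*; H21=+1→.##/#../###
  | ply 2: .##/###/#.. is terminal -1 (V); from .##/#../#.. depth 5
V moving scores +1; V passing scores -1

zugzwang(.##/#../#.., V) = False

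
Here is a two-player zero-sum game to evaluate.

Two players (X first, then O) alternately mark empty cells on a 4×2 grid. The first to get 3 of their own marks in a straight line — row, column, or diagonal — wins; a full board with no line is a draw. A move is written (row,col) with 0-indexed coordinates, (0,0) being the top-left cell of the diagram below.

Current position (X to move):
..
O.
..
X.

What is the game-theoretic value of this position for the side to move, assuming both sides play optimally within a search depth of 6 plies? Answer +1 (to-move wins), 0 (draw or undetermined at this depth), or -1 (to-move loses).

p1 X@[../O./../X.]: (0,0)[X./O./../X.]+0* (0,1)[.X/O./../X.]+0 (1,1)[../OX/../X.]+0 (2,0)[../O./X./X.]+0 (2,1)[../O./.X/X.]+0 (3,1)[../O./../XX]+0
p2 O@[X./O./../X.]: (0,1)[XO/O./../X.]+0* (1,1)[X./OO/../X.]+0 (2,0)[X./O./O./X.]+0 (2,1)[X./O./.O/X.]+0 (3,1)[X./O./../XO]+0
p3 X@[XO/O./../X.]: (1,1)[XO/OX/../X.]+0* (2,0)[XO/O./X./X.]+0 (2,1)[XO/O./.X/X.]+0 (3,1)[XO/O./../XX]+0
p4 O@[XO/OX/../X.]: (2,0)[XO/OX/O./X.]+0* (2,1)[XO/OX/.O/X.]+0 (3,1)[XO/OX/../XO]+0
p5 X@[XO/OX/O./X.]: (2,1)[XO/OX/OX/X.]+0* (3,1)[XO/OX/O./XX]+0
p6 O@[XO/OX/OX/X.]: (3,1)[XO/OX/OX/XO]+0*
p7 X@[XO/OX/OX/XO] terminal +0; root [../O./../X.] d6

value(../O./../X., X) = 0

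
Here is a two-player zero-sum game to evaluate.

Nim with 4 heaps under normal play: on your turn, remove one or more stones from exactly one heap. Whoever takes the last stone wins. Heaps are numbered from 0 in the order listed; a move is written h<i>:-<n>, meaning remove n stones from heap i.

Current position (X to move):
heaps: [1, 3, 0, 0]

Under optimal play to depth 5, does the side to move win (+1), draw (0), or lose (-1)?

value((1,3,0,0), X) = +1

[(1,3,0,0)] X move#1: h0:-1:-1/(0,3,0,0), h1:-1:-1/(1,2,0,0), h1:-2:+1/(1,1,0,0)*, h1:-3:-1/(1,0,0,0)
[(1,1,0,0)] O move#2: h0:-1:-1/(0,1,0,0)*, h1:-1:-1/(1,0,0,0)
[(0,1,0,0)] X move#3: h1:-1:+1/(0,0,0,0)*
[(0,0,0,0)] end (terminal -1, O#4); searched (1,3,0,0) to 5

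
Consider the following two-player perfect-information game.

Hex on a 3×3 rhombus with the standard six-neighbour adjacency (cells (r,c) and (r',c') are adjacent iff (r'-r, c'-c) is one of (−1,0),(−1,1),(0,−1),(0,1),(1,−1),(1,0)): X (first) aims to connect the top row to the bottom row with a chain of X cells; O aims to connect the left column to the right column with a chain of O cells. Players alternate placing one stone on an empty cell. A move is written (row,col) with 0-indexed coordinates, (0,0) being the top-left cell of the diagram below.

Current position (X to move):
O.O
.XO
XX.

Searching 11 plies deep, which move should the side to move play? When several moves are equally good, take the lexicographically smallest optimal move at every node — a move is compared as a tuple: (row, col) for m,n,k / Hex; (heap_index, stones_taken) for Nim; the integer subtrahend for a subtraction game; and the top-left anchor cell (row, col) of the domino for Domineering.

X's best at [O.O/.XO/XX.]: (0,1)

[O.O/.XO/XX.] X move#1: (0,1):+1/OXO/.XO/XX.*, (1,0):-1/O.O/XXO/XX., (2,2):-1/O.O/.XO/XXX
[OXO/.XO/XX.] end (terminal -1, O#2); searched O.O/.XO/XX. to 11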